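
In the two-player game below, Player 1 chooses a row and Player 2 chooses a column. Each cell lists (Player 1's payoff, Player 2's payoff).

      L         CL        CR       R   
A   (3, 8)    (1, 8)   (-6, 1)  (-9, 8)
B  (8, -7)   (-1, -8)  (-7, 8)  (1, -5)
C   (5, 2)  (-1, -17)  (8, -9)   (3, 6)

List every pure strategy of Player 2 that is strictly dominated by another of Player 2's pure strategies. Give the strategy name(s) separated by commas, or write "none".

none

L is not dominated — it holds its own against CL at A (8=8); CR at A (8>1); R at A (8=8).
CL is not dominated — it holds its own against L at A (8=8); CR at A (8>1); R at A (8=8).
CR: no other strategy beats it everywhere (L at B (8>-7); CL at B (8>-8); R at B (8>-5)).
Nothing dominates R: L at A (8=8); CL at A (8=8); CR at A (8>1).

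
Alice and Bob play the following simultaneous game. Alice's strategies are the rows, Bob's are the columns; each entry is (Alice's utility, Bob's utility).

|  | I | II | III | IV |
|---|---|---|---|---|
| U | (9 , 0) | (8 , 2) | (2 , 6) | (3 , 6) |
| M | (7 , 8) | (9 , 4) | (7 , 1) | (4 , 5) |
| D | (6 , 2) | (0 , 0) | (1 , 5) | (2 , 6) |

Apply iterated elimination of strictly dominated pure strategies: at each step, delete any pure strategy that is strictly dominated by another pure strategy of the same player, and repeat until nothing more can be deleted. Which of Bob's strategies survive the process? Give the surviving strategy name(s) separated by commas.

Row D is eliminated: U beats it against every remaining column (I: 9>6, II: 8>0, III: 2>1, IV: 3>2).
Column II is eliminated: IV beats it against every remaining row (U: 6>2, M: 5>4).
Among the remaining strategies, none is strictly dominated by another pure strategy of the same player, so the elimination stops.
Surviving strategies — Alice: {U, M}; Bob: {I, III, IV}.

I, III, IV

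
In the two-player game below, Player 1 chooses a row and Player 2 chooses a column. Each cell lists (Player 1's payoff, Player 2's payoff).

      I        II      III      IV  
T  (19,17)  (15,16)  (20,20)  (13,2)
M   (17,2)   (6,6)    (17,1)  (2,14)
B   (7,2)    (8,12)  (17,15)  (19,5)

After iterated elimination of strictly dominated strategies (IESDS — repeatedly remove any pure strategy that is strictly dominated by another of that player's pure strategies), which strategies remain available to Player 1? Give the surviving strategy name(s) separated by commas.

T

Player 1's strategy M is strictly dominated by T (I: 19>17, II: 15>6, III: 20>17, IV: 13>2) and is removed.
For Player 2, III strictly dominates I on the remaining rows (T: 20>17, B: 15>2); eliminate I.
For Player 2, III strictly dominates II on the remaining rows (T: 20>16, B: 15>12); eliminate II.
For Player 2, III strictly dominates IV on the remaining rows (T: 20>2, B: 15>5); eliminate IV.
Row B is eliminated: T beats it against every remaining column (III: 20>17).
Among the remaining strategies, none is strictly dominated by another pure strategy of the same player, so the elimination stops.
Surviving strategies — Player 1: {T}; Player 2: {III}.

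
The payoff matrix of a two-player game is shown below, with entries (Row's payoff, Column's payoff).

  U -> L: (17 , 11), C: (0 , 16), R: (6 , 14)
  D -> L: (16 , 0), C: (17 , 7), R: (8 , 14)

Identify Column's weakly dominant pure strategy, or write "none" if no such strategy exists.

none

L fails to dominate C at U (11<16).
C fails to dominate R at D (7<14).
R fails to dominate C at U (14<16).
No single strategy dominates all the others.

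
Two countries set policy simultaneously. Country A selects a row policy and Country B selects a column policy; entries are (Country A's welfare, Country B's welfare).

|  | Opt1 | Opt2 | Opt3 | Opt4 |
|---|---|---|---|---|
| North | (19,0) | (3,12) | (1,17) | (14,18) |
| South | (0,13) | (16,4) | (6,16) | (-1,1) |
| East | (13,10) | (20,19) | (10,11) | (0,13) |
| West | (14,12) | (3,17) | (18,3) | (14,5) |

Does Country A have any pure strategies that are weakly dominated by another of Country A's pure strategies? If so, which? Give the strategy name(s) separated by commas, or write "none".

South

North is not dominated — it holds its own against South at Opt1 (19>0); East at Opt1 (19>13); West at Opt1 (19>14).
East weakly dominates South — Opt1: 13>0, Opt2: 20>16, Opt3: 10>6, Opt4: 0>-1.
East: no other strategy beats it everywhere (North at Opt2 (20>3); South at Opt1 (13>0); West at Opt2 (20>3)).
West is not dominated — it holds its own against North at Opt3 (18>1); South at Opt1 (14>0); East at Opt1 (14>13).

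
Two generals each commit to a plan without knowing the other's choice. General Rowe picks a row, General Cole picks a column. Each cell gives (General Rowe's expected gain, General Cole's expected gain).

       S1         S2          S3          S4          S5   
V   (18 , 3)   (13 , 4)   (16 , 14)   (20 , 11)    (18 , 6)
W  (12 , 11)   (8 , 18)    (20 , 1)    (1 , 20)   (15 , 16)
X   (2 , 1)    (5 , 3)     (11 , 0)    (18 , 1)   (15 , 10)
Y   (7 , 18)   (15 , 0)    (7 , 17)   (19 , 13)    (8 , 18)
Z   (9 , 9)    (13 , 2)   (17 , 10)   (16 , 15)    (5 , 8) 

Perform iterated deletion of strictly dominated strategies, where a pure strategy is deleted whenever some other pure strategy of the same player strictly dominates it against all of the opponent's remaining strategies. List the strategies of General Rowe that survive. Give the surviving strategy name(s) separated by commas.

Row X is eliminated: V beats it against every remaining column (S1: 18>2, S2: 13>5, S3: 16>11, S4: 20>18, S5: 18>15).
General Cole's strategy S2 is strictly dominated by S4 (V: 11>4, W: 20>18, Y: 13>0, Z: 15>2) and is removed.
For General Rowe, V strictly dominates Y on the remaining columns (S1: 18>7, S3: 16>7, S4: 20>19, S5: 18>8); eliminate Y.
For General Cole, S4 strictly dominates S1 on the remaining rows (V: 11>3, W: 20>11, Z: 15>9); eliminate S1.
For General Cole, S4 strictly dominates S5 on the remaining rows (V: 11>6, W: 20>16, Z: 15>8); eliminate S5.
Among the remaining strategies, none is strictly dominated by another pure strategy of the same player, so the elimination stops.
Surviving strategies — General Rowe: {V, W, Z}; General Cole: {S3, S4}.

V, W, Z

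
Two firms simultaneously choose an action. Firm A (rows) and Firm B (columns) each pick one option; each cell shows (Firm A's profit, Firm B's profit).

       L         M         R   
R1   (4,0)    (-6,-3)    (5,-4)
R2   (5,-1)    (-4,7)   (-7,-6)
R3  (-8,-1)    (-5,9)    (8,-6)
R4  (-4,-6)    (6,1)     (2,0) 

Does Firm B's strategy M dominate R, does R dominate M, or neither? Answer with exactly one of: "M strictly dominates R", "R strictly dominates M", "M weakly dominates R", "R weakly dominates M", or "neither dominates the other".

M strictly dominates R

Compare M to R across each choice by Firm A: R1: -3>-4, R2: 7>-6, R3: 9>-6, R4: 1>0.
Every comparison favours M, so M strictly dominates R.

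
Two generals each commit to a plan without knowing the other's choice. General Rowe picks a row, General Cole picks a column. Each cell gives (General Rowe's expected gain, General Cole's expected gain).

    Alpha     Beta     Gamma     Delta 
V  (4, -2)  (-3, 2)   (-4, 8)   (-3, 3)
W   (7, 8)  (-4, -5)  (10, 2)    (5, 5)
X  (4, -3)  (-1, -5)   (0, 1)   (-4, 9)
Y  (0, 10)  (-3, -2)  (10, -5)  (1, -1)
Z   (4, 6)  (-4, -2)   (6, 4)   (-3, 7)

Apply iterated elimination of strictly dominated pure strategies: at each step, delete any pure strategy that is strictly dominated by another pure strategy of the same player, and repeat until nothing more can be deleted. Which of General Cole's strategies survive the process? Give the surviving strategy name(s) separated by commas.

Column Beta is eliminated: Delta beats it against every remaining row (V: 3>2, W: 5>-5, X: 9>-5, Y: -1>-2, Z: 7>-2).
Row V is eliminated: W beats it against every remaining column (Alpha: 7>4, Gamma: 10>-4, Delta: 5>-3).
Row X is eliminated: W beats it against every remaining column (Alpha: 7>4, Gamma: 10>0, Delta: 5>-4).
General Rowe's strategy Z is strictly dominated by W (Alpha: 7>4, Gamma: 10>6, Delta: 5>-3) and is removed.
For General Cole, Alpha strictly dominates Gamma on the remaining rows (W: 8>2, Y: 10>-5); eliminate Gamma.
For General Rowe, W strictly dominates Y on the remaining columns (Alpha: 7>0, Delta: 5>1); eliminate Y.
For General Cole, Alpha strictly dominates Delta on the remaining rows (W: 8>5); eliminate Delta.
Among the remaining strategies, none is strictly dominated by another pure strategy of the same player, so the elimination stops.
Surviving strategies — General Rowe: {W}; General Cole: {Alpha}.

Alpha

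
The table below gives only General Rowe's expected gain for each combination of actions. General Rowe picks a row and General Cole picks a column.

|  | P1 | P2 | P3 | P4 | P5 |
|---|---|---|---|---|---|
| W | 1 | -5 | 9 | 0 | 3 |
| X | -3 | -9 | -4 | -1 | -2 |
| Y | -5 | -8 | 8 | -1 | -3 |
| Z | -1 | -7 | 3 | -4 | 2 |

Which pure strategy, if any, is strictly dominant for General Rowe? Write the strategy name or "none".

W

W vs X: P1: 1>-3, P2: -5>-9, P3: 9>-4, P4: 0>-1, P5: 3>-2.
W vs Y: P1: 1>-5, P2: -5>-8, P3: 9>8, P4: 0>-1, P5: 3>-3.
W vs Z: P1: 1>-1, P2: -5>-7, P3: 9>3, P4: 0>-4, P5: 3>2.
W strictly beats every other strategy against every opponent action, so it is strictly dominant.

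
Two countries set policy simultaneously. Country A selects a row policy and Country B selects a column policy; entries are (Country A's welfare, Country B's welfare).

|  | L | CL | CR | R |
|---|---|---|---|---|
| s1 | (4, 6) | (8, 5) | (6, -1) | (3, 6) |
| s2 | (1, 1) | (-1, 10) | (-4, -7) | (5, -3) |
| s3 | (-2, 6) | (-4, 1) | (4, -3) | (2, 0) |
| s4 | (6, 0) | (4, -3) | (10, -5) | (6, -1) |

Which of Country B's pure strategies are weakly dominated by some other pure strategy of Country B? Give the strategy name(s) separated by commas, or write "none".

CR, R

L is not dominated — it holds its own against CL at s1 (6>5); CR at s1 (6>-1); R at s2 (1>-3).
Nothing dominates CL: L at s2 (10>1); CR at s1 (5>-1); R at s2 (10>-3).
CR is weakly dominated by L (s1: 6>-1, s2: 1>-7, s3: 6>-3, s4: 0>-5).
L weakly dominates R — s1: 6=6, s2: 1>-3, s3: 6>0, s4: 0>-1.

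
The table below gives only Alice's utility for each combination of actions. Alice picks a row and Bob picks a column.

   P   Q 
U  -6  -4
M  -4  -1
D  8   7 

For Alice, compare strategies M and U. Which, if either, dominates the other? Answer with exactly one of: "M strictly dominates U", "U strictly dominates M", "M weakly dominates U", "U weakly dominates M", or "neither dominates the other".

M's payoffs vs U's, by Bob's action — P: -4>-6, Q: -1>-4.
M gives a strictly higher payoff against each opponent action, so M strictly dominates U.

M strictly dominates U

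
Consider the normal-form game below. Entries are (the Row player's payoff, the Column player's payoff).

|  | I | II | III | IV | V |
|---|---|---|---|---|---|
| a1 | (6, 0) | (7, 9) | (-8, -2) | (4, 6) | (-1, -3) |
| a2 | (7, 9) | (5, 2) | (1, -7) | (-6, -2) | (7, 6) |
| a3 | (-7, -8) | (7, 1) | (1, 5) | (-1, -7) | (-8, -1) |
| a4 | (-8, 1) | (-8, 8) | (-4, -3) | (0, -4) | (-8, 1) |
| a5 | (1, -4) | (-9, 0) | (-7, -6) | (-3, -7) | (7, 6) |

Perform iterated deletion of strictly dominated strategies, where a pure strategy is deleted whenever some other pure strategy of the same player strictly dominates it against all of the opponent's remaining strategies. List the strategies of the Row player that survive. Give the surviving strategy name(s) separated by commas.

a1, a2, a3, a5

Column IV is eliminated: II beats it against every remaining row (a1: 9>6, a2: 2>-2, a3: 1>-7, a4: 8>-4, a5: 0>-7).
Row a4 is eliminated: a2 beats it against every remaining column (I: 7>-8, II: 5>-8, III: 1>-4, V: 7>-8).
Among the remaining strategies, none is strictly dominated by another pure strategy of the same player, so the elimination stops.
Surviving strategies — the Row player: {a1, a2, a3, a5}; the Column player: {I, II, III, V}.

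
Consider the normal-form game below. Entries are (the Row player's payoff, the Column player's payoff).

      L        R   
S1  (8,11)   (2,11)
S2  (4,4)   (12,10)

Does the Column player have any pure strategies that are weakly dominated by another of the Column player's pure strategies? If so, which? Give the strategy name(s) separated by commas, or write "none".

L: dominated, since R does at least as well everywhere (S1: 11=11, S2: 10>4).
Nothing dominates R: L at S2 (10>4).

L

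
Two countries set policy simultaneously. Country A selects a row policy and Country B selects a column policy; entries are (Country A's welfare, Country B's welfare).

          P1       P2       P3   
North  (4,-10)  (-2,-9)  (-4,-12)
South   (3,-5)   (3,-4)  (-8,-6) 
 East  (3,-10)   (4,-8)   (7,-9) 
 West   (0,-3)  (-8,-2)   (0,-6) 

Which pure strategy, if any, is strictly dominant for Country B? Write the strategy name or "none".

P2 vs P1: North: -9>-10, South: -4>-5, East: -8>-10, West: -2>-3.
P2 vs P3: North: -9>-12, South: -4>-6, East: -8>-9, West: -2>-6.
P2 strictly beats every other strategy against every opponent action, so it is strictly dominant.

P2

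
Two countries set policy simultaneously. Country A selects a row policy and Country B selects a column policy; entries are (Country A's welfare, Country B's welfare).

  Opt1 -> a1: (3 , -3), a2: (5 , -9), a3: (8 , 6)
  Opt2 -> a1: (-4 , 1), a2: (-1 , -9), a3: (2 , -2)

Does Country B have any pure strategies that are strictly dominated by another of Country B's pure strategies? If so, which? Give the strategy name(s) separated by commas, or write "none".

Nothing dominates a1: a2 at Opt1 (-3>-9); a3 at Opt2 (1>-2).
a1 strictly dominates a2 — Opt1: -3>-9, Opt2: 1>-9.
a3 is not dominated — it holds its own against a1 at Opt1 (6>-3); a2 at Opt1 (6>-9).

a2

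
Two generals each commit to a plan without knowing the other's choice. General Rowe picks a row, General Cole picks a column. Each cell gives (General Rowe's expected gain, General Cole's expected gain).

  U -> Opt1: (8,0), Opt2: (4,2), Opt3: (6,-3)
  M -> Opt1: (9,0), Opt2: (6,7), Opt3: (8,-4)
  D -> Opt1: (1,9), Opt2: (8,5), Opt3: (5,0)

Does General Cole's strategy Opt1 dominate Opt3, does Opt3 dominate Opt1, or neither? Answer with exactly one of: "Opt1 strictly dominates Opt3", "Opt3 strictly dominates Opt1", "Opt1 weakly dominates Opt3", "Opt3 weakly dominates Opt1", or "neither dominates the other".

Opt1 strictly dominates Opt3

Compare Opt1 to Opt3 across each choice by General Rowe: U: 0>-3, M: 0>-4, D: 9>0.
Opt1 gives a strictly higher payoff against each choice by General Rowe, so Opt1 strictly dominates Opt3.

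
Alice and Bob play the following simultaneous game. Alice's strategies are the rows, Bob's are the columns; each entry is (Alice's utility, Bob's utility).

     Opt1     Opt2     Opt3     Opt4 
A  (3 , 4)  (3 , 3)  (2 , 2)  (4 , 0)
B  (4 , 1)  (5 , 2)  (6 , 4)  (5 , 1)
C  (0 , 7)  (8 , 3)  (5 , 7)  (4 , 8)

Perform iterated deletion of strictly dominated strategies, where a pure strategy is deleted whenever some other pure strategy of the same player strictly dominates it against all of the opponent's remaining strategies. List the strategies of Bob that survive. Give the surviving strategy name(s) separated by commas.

Opt3

Alice's strategy A is strictly dominated by B (Opt1: 4>3, Opt2: 5>3, Opt3: 6>2, Opt4: 5>4) and is removed.
For Bob, Opt3 strictly dominates Opt2 on the remaining rows (B: 4>2, C: 7>3); eliminate Opt2.
Row C is eliminated: B beats it against every remaining column (Opt1: 4>0, Opt3: 6>5, Opt4: 5>4).
For Bob, Opt3 strictly dominates Opt1 on the remaining rows (B: 4>1); eliminate Opt1.
Bob's strategy Opt4 is strictly dominated by Opt3 (B: 4>1) and is removed.
Among the remaining strategies, none is strictly dominated by another pure strategy of the same player, so the elimination stops.
Surviving strategies — Alice: {B}; Bob: {Opt3}.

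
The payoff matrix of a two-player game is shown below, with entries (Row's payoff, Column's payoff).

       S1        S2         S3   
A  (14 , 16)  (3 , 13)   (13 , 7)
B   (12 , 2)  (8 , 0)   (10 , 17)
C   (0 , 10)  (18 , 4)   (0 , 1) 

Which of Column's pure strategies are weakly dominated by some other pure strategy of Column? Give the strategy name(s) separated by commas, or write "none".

S2

S1: no other strategy beats it everywhere (S2 at A (16>13); S3 at A (16>7)).
S2: dominated, since S1 does at least as well everywhere (A: 16>13, B: 2>0, C: 10>4).
S3 is not dominated — it holds its own against S1 at B (17>2); S2 at B (17>0).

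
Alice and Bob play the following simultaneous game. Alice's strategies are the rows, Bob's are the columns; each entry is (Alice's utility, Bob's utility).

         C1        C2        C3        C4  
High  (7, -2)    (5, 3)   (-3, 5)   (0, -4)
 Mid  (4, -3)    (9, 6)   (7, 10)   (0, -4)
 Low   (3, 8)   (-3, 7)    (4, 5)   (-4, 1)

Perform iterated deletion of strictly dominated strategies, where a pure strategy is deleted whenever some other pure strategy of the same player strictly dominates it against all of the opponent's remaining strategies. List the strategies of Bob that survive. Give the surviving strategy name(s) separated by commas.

For Alice, Mid strictly dominates Low on the remaining columns (C1: 4>3, C2: 9>-3, C3: 7>4, C4: 0>-4); eliminate Low.
Column C1 is eliminated: C2 beats it against every remaining row (High: 3>-2, Mid: 6>-3).
For Bob, C3 strictly dominates C2 on the remaining rows (High: 5>3, Mid: 10>6); eliminate C2.
Column C4 is eliminated: C3 beats it against every remaining row (High: 5>-4, Mid: 10>-4).
Row High is eliminated: Mid beats it against every remaining column (C3: 7>-3).
Among the remaining strategies, none is strictly dominated by another pure strategy of the same player, so the elimination stops.
Surviving strategies — Alice: {Mid}; Bob: {C3}.

C3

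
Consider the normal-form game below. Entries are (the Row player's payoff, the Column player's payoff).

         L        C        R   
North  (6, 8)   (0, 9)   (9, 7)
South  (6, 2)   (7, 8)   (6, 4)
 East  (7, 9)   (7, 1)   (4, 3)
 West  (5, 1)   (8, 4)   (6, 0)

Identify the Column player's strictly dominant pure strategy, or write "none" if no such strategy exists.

L fails to dominate C at North (8<9).
C fails to dominate L at East (1<9).
R fails to dominate L at North (7<8).
No single strategy dominates all the others.

none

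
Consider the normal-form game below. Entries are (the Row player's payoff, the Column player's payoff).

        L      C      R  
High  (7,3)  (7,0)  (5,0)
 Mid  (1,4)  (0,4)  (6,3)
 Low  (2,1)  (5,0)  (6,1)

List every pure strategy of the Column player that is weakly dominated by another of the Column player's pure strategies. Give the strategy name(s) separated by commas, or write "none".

L is not dominated — it holds its own against C at High (3>0); R at High (3>0).
C: dominated, since L does at least as well everywhere (High: 3>0, Mid: 4=4, Low: 1>0).
L weakly dominates R — High: 3>0, Mid: 4>3, Low: 1=1.

C, R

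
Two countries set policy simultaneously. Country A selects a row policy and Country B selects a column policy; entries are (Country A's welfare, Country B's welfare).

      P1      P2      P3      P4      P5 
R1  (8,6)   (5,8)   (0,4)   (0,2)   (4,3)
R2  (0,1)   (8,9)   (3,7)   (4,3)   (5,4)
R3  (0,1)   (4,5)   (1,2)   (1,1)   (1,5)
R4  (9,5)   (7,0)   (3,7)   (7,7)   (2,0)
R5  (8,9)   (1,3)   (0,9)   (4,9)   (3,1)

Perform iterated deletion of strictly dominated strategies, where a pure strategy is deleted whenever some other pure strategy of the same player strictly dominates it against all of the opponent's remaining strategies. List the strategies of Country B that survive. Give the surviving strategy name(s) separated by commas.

Country A's strategy R3 is strictly dominated by R4 (P1: 9>0, P2: 7>4, P3: 3>1, P4: 7>1, P5: 2>1) and is removed.
For Country B, P3 strictly dominates P5 on the remaining rows (R1: 4>3, R2: 7>4, R4: 7>0, R5: 9>1); eliminate P5.
Row R1 is eliminated: R4 beats it against every remaining column (P1: 9>8, P2: 7>5, P3: 3>0, P4: 7>0).
Row R5 is eliminated: R4 beats it against every remaining column (P1: 9>8, P2: 7>1, P3: 3>0, P4: 7>4).
For Country B, P3 strictly dominates P1 on the remaining rows (R2: 7>1, R4: 7>5); eliminate P1.
Among the remaining strategies, none is strictly dominated by another pure strategy of the same player, so the elimination stops.
Surviving strategies — Country A: {R2, R4}; Country B: {P2, P3, P4}.

P2, P3, P4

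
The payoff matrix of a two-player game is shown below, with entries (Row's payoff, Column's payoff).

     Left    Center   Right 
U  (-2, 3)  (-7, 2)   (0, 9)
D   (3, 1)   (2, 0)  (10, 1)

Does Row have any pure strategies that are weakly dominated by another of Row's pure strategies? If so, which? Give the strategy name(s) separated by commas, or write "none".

U

U: dominated, since D does at least as well everywhere (Left: 3>-2, Center: 2>-7, Right: 10>0).
Nothing dominates D: U at Left (3>-2).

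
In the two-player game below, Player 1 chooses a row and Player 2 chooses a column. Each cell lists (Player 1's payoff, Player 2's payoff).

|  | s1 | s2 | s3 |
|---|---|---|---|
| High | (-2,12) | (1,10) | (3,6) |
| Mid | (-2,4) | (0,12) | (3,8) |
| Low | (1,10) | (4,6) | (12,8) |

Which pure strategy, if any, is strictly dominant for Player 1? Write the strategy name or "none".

Low

Low vs High: s1: 1>-2, s2: 4>1, s3: 12>3.
Low vs Mid: s1: 1>-2, s2: 4>0, s3: 12>3.
Low strictly beats every other strategy against every opponent action, so it is strictly dominant.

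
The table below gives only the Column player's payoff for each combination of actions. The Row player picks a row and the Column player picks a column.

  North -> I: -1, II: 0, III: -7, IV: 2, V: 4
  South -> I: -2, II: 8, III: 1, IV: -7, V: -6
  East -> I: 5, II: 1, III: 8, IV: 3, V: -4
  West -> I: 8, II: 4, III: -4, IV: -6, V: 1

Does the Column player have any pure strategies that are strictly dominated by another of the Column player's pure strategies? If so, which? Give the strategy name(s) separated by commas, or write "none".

none

I: no other strategy beats it everywhere (II at East (5>1); III at North (-1>-7); IV at South (-2>-7); V at South (-2>-6)).
II: no other strategy beats it everywhere (I at North (0>-1); III at North (0>-7); IV at South (8>-7); V at South (8>-6)).
III: no other strategy beats it everywhere (I at South (1>-2); II at East (8>1); IV at South (1>-7); V at South (1>-6)).
IV is not dominated — it holds its own against I at North (2>-1); II at North (2>0); III at North (2>-7); V at East (3>-4).
Nothing dominates V: I at North (4>-1); II at North (4>0); III at North (4>-7); IV at North (4>2).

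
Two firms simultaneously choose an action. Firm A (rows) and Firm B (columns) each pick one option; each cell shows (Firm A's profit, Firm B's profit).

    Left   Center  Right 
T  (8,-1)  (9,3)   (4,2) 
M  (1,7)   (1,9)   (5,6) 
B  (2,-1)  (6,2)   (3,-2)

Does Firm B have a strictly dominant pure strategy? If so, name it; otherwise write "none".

Center vs Left: T: 3>-1, M: 9>7, B: 2>-1.
Center vs Right: T: 3>2, M: 9>6, B: 2>-2.
Center strictly beats every other strategy against every opponent action, so it is strictly dominant.

Center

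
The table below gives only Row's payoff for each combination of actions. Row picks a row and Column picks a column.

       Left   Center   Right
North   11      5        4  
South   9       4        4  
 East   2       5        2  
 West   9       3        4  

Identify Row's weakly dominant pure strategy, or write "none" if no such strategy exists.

North

North vs South: Left: 11>9, Center: 5>4, Right: 4=4.
North vs East: Left: 11>2, Center: 5=5, Right: 4>2.
North vs West: Left: 11>9, Center: 5>3, Right: 4=4.
North is at least as good as every other strategy against every opponent action, so it is weakly dominant.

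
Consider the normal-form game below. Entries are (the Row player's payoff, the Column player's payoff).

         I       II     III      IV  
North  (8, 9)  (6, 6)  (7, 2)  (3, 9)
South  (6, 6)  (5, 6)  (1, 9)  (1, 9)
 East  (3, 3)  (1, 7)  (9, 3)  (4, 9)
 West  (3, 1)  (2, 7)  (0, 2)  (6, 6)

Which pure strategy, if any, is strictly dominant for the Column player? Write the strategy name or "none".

none

I fails to dominate II at South (6=6).
II fails to dominate I at North (6<9).
III fails to dominate I at North (2<9).
IV fails to dominate I at North (9=9).
No single strategy dominates all the others.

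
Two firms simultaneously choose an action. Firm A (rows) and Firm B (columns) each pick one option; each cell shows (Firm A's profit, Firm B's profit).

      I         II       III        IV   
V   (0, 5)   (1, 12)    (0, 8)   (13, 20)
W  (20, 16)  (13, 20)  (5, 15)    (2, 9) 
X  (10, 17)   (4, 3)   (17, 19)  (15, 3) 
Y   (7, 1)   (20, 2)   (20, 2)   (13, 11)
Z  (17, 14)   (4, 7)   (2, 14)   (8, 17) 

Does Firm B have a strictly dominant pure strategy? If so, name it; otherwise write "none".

I fails to dominate II at V (5<12).
II fails to dominate I at X (3<17).
III fails to dominate I at W (15<16).
IV fails to dominate I at W (9<16).
No single strategy dominates all the others.

none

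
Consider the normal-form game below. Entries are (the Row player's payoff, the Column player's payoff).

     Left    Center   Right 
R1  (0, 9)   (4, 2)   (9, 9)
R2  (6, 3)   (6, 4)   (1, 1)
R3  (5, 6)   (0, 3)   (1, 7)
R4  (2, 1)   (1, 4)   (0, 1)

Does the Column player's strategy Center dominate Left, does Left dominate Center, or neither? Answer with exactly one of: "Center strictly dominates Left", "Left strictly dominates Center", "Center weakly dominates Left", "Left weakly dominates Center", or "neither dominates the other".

Center's payoffs vs Left's, by the Row player's action — R1: 2<9, R2: 4>3, R3: 3<6, R4: 4>1.
Center does better at R2, R4 but worse at R1, R3; neither strategy dominates the other.

neither dominates the other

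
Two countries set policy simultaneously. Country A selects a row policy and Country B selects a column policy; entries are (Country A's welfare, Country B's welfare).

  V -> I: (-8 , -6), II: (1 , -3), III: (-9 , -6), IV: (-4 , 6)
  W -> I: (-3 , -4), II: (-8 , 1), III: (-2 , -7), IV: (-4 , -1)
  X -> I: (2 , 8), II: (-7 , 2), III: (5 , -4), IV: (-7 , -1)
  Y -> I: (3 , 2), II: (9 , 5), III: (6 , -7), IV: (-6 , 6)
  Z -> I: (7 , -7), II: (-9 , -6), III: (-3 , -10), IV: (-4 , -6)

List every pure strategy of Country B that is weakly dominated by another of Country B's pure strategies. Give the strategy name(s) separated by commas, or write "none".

Nothing dominates I: II at X (8>2); III at W (-4>-7); IV at X (8>-1).
II is not dominated — it holds its own against I at V (-3>-6); III at V (-3>-6); IV at W (1>-1).
III: dominated, since I does at least as well everywhere (V: -6=-6, W: -4>-7, X: 8>-4, Y: 2>-7, Z: -7>-10).
IV is not dominated — it holds its own against I at V (6>-6); II at V (6>-3); III at V (6>-6).

III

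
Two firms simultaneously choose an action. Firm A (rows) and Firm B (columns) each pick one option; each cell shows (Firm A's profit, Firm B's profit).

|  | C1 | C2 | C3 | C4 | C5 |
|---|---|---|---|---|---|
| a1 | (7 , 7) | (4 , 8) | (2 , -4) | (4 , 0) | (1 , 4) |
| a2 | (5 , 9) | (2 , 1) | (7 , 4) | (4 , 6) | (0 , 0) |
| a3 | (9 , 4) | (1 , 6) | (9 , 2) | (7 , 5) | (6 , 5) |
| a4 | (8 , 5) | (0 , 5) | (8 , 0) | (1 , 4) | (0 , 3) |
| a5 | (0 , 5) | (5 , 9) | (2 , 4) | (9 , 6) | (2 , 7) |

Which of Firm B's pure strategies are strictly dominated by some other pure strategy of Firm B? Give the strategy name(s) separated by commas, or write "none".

Nothing dominates C1: C2 at a2 (9>1); C3 at a1 (7>-4); C4 at a1 (7>0); C5 at a1 (7>4).
C2 is not dominated — it holds its own against C1 at a1 (8>7); C3 at a1 (8>-4); C4 at a1 (8>0); C5 at a1 (8>4).
C3 is strictly dominated by C1 (a1: 7>-4, a2: 9>4, a3: 4>2, a4: 5>0, a5: 5>4).
Nothing dominates C4: C1 at a3 (5>4); C2 at a2 (6>1); C3 at a1 (0>-4); C5 at a2 (6>0).
C5 is strictly dominated by C2 (a1: 8>4, a2: 1>0, a3: 6>5, a4: 5>3, a5: 9>7).

C3, C5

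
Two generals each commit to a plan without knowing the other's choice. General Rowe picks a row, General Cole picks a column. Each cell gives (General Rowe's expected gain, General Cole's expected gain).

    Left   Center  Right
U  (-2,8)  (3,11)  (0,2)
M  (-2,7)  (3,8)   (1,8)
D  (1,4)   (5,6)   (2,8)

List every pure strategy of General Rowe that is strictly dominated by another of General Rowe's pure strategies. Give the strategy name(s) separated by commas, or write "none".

D strictly dominates U — Left: 1>-2, Center: 5>3, Right: 2>0.
M: dominated, since D does at least as well everywhere (Left: 1>-2, Center: 5>3, Right: 2>1).
D is not dominated — it holds its own against U at Left (1>-2); M at Left (1>-2).

U, M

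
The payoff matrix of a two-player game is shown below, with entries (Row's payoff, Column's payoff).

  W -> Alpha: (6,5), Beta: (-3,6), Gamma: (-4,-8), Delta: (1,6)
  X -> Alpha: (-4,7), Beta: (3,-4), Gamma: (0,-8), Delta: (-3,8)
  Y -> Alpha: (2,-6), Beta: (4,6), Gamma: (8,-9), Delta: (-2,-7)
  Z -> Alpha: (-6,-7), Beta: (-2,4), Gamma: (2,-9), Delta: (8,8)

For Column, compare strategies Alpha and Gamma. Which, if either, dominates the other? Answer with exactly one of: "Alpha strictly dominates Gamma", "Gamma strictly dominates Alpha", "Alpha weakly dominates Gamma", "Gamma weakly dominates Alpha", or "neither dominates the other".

Alpha's payoffs vs Gamma's, by Row's action — W: 5>-8, X: 7>-8, Y: -6>-9, Z: -7>-9.
Every comparison favours Alpha, so Alpha strictly dominates Gamma.

Alpha strictly dominates Gamma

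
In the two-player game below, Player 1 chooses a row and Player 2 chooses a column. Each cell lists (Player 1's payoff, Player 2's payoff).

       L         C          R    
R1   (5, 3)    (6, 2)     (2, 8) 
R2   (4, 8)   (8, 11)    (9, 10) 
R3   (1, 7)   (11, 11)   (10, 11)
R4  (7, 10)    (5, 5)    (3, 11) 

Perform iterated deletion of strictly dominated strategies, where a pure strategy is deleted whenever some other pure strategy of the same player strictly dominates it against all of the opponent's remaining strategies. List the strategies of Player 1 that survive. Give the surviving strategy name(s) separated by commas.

R3

Player 2's strategy L is strictly dominated by R (R1: 8>3, R2: 10>8, R3: 11>7, R4: 11>10) and is removed.
Row R1 is eliminated: R2 beats it against every remaining column (C: 8>6, R: 9>2).
Player 1's strategy R2 is strictly dominated by R3 (C: 11>8, R: 10>9) and is removed.
Row R4 is eliminated: R3 beats it against every remaining column (C: 11>5, R: 10>3).
Among the remaining strategies, none is strictly dominated by another pure strategy of the same player, so the elimination stops.
Surviving strategies — Player 1: {R3}; Player 2: {C, R}.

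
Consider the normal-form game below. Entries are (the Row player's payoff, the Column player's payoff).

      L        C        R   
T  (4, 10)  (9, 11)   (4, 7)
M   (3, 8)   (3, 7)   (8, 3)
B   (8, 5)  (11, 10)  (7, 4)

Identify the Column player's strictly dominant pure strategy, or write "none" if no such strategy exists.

none

L fails to dominate C at T (10<11).
C fails to dominate L at M (7<8).
R fails to dominate L at T (7<10).
No single strategy dominates all the others.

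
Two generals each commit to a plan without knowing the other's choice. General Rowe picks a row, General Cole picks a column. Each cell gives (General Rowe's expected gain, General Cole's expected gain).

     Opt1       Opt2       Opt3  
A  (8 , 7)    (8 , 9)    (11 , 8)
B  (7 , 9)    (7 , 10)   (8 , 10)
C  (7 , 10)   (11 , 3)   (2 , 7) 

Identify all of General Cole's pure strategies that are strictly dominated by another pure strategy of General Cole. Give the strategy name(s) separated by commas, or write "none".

Opt1: no other strategy beats it everywhere (Opt2 at C (10>3); Opt3 at C (10>7)).
Opt2 is not dominated — it holds its own against Opt1 at A (9>7); Opt3 at A (9>8).
Nothing dominates Opt3: Opt1 at A (8>7); Opt2 at B (10=10).

none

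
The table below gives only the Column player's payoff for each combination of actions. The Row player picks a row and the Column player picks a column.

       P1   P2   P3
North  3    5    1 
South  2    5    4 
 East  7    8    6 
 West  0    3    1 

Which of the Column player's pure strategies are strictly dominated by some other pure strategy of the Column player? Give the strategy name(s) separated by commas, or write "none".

P1: dominated, since P2 does at least as well everywhere (North: 5>3, South: 5>2, East: 8>7, West: 3>0).
P2: no other strategy beats it everywhere (P1 at North (5>3); P3 at North (5>1)).
P3: dominated, since P2 does at least as well everywhere (North: 5>1, South: 5>4, East: 8>6, West: 3>1).

P1, P3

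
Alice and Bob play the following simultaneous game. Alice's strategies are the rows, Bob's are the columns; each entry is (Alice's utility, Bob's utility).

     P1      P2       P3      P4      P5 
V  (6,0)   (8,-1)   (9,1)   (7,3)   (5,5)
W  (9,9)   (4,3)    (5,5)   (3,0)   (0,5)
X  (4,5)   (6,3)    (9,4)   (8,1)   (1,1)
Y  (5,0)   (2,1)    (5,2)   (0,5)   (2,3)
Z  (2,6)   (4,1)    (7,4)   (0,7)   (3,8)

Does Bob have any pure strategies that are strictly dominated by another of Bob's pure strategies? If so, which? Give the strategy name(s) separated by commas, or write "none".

P2

Nothing dominates P1: P2 at V (0>-1); P3 at W (9>5); P4 at W (9>0); P5 at W (9>5).
P3 strictly dominates P2 — V: 1>-1, W: 5>3, X: 4>3, Y: 2>1, Z: 4>1.
Nothing dominates P3: P1 at V (1>0); P2 at V (1>-1); P4 at W (5>0); P5 at W (5=5).
P4 is not dominated — it holds its own against P1 at V (3>0); P2 at V (3>-1); P3 at V (3>1); P5 at X (1=1).
P5 is not dominated — it holds its own against P1 at V (5>0); P2 at V (5>-1); P3 at V (5>1); P4 at V (5>3).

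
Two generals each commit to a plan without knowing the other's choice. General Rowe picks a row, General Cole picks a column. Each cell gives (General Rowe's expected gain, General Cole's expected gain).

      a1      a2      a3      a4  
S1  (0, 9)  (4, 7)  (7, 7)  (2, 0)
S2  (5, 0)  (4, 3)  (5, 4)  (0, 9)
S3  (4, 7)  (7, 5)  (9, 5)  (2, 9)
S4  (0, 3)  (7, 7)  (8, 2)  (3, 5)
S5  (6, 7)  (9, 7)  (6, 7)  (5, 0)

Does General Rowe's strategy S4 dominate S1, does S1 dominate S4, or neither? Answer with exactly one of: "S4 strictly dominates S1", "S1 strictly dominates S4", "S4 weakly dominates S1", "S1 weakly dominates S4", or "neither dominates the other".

S4 weakly dominates S1

Compare S4 to S1 across every action of General Cole: a1: 0=0, a2: 7>4, a3: 8>7, a4: 3>2.
S4 is at least as good everywhere and strictly better somewhere (tied only at a1), so S4 weakly but not strictly dominates S1.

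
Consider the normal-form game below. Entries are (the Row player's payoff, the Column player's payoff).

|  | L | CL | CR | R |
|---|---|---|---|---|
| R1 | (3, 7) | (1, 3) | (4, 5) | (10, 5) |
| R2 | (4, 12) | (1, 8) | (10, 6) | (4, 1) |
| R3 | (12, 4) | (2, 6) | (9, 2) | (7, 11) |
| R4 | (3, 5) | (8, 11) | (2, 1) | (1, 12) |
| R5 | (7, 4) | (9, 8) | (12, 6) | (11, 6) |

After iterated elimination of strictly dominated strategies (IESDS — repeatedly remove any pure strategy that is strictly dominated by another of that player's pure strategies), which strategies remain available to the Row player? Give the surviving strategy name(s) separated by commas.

For the Row player, R5 strictly dominates R1 on the remaining columns (L: 7>3, CL: 9>1, CR: 12>4, R: 11>10); eliminate R1.
The Row player's strategy R2 is strictly dominated by R5 (L: 7>4, CL: 9>1, CR: 12>10, R: 11>4) and is removed.
For the Row player, R5 strictly dominates R4 on the remaining columns (L: 7>3, CL: 9>8, CR: 12>2, R: 11>1); eliminate R4.
Column L is eliminated: CL beats it against every remaining row (R3: 6>4, R5: 8>4).
For the Row player, R5 strictly dominates R3 on the remaining columns (CL: 9>2, CR: 12>9, R: 11>7); eliminate R3.
For the Column player, CL strictly dominates CR on the remaining rows (R5: 8>6); eliminate CR.
For the Column player, CL strictly dominates R on the remaining rows (R5: 8>6); eliminate R.
Among the remaining strategies, none is strictly dominated by another pure strategy of the same player, so the elimination stops.
Surviving strategies — the Row player: {R5}; the Column player: {CL}.

R5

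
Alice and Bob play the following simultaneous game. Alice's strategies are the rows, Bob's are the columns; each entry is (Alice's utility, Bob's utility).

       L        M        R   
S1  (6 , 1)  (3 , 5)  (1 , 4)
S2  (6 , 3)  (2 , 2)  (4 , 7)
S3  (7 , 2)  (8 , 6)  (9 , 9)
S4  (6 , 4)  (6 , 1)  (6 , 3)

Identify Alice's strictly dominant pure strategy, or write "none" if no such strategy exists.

S3

S3 vs S1: L: 7>6, M: 8>3, R: 9>1.
S3 vs S2: L: 7>6, M: 8>2, R: 9>4.
S3 vs S4: L: 7>6, M: 8>6, R: 9>6.
S3 strictly beats every other strategy against every opponent action, so it is strictly dominant.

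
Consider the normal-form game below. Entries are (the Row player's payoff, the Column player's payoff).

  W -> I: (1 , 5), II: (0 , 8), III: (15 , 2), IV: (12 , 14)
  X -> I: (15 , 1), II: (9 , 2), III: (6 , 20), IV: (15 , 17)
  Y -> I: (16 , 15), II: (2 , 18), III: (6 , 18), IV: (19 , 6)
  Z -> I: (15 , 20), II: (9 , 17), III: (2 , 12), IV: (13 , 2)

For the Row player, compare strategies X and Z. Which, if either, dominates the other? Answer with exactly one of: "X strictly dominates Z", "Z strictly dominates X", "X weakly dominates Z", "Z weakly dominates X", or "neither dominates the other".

X weakly dominates Z

X's payoffs vs Z's, by the Column player's action — I: 15=15, II: 9=9, III: 6>2, IV: 15>13.
X is at least as good everywhere and strictly better somewhere (tied only at I, II), so X weakly but not strictly dominates Z.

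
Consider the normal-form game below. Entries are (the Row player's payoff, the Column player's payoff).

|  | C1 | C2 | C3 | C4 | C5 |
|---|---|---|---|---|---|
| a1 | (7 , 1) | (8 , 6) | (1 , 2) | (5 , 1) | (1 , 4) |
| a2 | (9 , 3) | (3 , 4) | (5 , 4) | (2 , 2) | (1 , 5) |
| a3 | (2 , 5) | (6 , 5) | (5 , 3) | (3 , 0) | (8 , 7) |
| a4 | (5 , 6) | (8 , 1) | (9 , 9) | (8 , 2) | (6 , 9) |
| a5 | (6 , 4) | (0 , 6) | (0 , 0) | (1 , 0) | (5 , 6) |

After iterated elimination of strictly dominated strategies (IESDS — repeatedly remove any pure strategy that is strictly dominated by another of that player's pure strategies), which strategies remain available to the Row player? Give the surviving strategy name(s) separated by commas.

a1, a3, a4

For the Column player, C5 strictly dominates C1 on the remaining rows (a1: 4>1, a2: 5>3, a3: 7>5, a4: 9>6, a5: 6>4); eliminate C1.
For the Row player, a4 strictly dominates a2 on the remaining columns (C2: 8>3, C3: 9>5, C4: 8>2, C5: 6>1); eliminate a2.
The Row player's strategy a5 is strictly dominated by a3 (C2: 6>0, C3: 5>0, C4: 3>1, C5: 8>5) and is removed.
Column C4 is eliminated: C3 beats it against every remaining row (a1: 2>1, a3: 3>0, a4: 9>2).
Among the remaining strategies, none is strictly dominated by another pure strategy of the same player, so the elimination stops.
Surviving strategies — the Row player: {a1, a3, a4}; the Column player: {C2, C3, C5}.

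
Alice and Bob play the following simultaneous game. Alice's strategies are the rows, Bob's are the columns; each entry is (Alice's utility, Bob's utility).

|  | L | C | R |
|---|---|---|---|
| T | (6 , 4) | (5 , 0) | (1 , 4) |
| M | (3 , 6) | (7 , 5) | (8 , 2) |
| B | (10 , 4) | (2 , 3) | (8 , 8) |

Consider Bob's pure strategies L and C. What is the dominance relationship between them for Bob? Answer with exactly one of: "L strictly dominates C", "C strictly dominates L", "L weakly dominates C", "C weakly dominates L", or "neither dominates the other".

Compare L to C across each choice by Alice: T: 4>0, M: 6>5, B: 4>3.
Every comparison favours L, so L strictly dominates C.

L strictly dominates C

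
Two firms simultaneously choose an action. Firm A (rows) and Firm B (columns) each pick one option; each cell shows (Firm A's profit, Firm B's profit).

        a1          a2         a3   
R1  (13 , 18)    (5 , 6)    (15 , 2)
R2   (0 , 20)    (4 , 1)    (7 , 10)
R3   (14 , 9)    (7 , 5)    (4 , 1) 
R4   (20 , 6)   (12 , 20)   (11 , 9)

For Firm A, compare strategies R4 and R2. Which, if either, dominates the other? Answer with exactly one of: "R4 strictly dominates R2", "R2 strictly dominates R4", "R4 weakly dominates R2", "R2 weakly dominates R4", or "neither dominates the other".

R4 strictly dominates R2

R4's payoffs vs R2's, by Firm B's action — a1: 20>0, a2: 12>4, a3: 11>7.
R4 gives a strictly higher payoff against each choice by Firm B, so R4 strictly dominates R2.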